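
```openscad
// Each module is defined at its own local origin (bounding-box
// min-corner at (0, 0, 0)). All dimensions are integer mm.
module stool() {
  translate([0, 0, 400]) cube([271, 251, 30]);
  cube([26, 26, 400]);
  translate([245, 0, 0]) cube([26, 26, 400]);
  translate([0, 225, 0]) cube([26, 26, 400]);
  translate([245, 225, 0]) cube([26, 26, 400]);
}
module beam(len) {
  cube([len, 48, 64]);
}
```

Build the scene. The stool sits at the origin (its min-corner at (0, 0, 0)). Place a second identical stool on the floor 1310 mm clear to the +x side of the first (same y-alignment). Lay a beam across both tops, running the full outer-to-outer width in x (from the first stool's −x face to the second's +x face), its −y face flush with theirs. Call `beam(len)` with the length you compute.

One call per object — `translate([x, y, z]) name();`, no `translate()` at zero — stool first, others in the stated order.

stool();
translate([1581, 0, 0]) stool();
translate([0, 0, 430]) beam(1852);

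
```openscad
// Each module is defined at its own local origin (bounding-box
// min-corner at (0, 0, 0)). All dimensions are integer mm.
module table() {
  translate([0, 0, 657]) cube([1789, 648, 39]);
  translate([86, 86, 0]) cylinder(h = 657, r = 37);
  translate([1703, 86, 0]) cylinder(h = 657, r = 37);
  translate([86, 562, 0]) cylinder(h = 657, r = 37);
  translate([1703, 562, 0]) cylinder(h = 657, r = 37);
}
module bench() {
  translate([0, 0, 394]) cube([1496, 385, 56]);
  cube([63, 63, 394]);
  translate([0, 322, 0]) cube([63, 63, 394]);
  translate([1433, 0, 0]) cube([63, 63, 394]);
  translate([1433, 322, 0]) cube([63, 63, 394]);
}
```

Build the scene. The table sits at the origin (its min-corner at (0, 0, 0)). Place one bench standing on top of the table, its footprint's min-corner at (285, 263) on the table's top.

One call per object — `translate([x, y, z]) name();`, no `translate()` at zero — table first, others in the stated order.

table();
translate([285, 263, 696]) bench();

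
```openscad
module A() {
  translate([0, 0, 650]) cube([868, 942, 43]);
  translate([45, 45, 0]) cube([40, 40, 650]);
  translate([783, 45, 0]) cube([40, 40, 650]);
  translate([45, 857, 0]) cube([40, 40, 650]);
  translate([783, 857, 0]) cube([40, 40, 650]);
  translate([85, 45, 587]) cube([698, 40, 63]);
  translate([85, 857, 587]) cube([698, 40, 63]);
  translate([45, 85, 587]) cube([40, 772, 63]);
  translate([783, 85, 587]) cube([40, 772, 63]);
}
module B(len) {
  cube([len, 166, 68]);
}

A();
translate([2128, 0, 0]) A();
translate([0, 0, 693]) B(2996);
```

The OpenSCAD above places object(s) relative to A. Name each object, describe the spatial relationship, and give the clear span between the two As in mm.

A is a table. B is a beam. A beam spans the tops of two tables. The clear span between the two tables is 1260 mm.

Second table starts at x = 2128; first ends at x = 868; clear span = 2128 − 868 = 1260 mm.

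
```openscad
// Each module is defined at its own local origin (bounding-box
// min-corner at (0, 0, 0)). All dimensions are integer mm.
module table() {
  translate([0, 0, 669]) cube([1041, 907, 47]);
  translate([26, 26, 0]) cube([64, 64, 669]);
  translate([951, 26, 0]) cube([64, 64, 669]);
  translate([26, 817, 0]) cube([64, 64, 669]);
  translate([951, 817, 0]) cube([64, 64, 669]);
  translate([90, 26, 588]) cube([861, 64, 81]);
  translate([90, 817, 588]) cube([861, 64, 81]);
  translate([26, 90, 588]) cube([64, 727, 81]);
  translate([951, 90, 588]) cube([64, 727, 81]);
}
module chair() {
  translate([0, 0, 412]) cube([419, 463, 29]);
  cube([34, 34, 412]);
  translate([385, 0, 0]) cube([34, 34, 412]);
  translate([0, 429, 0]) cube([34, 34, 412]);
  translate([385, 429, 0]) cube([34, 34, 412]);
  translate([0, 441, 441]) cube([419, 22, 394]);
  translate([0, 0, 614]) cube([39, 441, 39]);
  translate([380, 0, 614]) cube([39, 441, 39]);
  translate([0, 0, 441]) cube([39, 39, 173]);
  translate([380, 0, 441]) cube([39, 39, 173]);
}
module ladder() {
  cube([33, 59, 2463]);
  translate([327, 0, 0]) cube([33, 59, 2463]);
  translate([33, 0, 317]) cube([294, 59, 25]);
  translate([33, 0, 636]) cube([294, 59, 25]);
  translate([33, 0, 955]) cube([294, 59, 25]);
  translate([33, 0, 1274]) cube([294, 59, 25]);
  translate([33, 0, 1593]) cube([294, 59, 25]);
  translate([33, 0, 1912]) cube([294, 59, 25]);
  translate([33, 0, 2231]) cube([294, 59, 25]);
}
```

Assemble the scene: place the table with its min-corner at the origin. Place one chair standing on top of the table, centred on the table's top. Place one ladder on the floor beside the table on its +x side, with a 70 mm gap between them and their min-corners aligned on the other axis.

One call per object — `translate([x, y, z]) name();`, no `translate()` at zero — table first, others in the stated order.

table();
translate([311, 222, 716]) chair();
translate([1111, 0, 0]) ladder();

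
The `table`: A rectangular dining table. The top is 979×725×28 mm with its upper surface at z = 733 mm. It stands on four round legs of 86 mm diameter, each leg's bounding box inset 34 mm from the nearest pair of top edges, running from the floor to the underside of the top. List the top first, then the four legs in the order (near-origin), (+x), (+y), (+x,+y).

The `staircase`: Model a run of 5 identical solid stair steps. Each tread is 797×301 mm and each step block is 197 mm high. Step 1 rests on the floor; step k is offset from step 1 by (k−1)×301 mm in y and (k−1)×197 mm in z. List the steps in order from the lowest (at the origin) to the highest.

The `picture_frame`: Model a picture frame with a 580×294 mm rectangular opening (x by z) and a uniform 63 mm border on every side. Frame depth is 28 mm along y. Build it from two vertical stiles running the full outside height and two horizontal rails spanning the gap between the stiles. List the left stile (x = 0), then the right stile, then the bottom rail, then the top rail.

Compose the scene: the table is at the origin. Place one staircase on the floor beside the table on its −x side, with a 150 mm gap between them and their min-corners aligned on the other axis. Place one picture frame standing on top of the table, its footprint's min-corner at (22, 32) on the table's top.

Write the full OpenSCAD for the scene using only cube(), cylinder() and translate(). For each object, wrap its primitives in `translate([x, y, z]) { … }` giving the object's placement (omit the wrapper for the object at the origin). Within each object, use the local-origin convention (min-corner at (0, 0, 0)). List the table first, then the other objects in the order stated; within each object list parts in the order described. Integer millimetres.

translate([0, 0, 705]) cube([979, 725, 28]);
translate([77, 77, 0]) cylinder(h = 705, r = 43);
translate([902, 77, 0]) cylinder(h = 705, r = 43);
translate([77, 648, 0]) cylinder(h = 705, r = 43);
translate([902, 648, 0]) cylinder(h = 705, r = 43);
translate([-947, 0, 0]) {
  cube([797, 301, 197]);
  translate([0, 301, 197]) cube([797, 301, 197]);
  translate([0, 602, 394]) cube([797, 301, 197]);
  translate([0, 903, 591]) cube([797, 301, 197]);
  translate([0, 1204, 788]) cube([797, 301, 197]);
}
translate([22, 32, 733]) {
  cube([63, 28, 420]);
  translate([643, 0, 0]) cube([63, 28, 420]);
  translate([63, 0, 0]) cube([580, 28, 63]);
  translate([63, 0, 357]) cube([580, 28, 63]);
}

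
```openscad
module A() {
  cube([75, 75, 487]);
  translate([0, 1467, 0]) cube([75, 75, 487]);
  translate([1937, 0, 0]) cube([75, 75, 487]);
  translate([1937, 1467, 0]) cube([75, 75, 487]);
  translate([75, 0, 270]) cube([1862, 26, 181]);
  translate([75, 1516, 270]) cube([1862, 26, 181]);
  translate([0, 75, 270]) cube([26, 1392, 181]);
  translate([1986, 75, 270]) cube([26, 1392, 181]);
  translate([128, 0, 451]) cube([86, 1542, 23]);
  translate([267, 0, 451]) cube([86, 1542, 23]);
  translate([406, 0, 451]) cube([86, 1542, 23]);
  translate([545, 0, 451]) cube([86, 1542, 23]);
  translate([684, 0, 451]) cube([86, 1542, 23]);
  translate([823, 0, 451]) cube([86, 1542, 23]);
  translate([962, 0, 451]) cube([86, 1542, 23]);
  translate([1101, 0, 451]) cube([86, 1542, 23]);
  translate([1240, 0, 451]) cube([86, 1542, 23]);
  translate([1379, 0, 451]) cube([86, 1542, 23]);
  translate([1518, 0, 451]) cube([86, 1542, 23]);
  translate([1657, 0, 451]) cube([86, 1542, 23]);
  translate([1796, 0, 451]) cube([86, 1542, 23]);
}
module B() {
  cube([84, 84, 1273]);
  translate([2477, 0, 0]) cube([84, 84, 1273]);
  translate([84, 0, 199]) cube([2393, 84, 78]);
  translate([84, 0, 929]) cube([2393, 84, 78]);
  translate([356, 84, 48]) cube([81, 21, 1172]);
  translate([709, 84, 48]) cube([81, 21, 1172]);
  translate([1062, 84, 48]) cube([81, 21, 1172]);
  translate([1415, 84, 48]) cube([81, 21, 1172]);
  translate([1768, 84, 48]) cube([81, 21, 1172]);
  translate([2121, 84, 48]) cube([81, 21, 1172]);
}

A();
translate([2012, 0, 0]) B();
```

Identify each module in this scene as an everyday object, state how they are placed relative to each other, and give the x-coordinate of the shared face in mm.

A is a bed frame. B is a fence section. The fence section is against the bed frame's +x side, with their −y faces flush. The x-coordinate of the shared face is 2012 mm.

The bed frame's +x face and the fence section's −x face are both at x = 2012 mm.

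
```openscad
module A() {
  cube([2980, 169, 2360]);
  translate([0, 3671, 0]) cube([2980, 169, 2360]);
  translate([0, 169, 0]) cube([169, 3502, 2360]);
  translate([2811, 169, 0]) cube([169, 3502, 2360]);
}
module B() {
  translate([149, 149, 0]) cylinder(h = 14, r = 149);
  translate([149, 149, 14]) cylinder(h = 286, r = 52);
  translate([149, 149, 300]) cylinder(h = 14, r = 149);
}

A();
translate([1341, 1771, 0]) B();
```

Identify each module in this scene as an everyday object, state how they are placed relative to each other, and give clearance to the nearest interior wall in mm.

A is a house frame. B is a spool. The spool sits inside the house frame, centred. The clearance to the nearest interior wall is 1172 mm.

Clearances: x = 1172, y = 1602; minimum 1172 mm.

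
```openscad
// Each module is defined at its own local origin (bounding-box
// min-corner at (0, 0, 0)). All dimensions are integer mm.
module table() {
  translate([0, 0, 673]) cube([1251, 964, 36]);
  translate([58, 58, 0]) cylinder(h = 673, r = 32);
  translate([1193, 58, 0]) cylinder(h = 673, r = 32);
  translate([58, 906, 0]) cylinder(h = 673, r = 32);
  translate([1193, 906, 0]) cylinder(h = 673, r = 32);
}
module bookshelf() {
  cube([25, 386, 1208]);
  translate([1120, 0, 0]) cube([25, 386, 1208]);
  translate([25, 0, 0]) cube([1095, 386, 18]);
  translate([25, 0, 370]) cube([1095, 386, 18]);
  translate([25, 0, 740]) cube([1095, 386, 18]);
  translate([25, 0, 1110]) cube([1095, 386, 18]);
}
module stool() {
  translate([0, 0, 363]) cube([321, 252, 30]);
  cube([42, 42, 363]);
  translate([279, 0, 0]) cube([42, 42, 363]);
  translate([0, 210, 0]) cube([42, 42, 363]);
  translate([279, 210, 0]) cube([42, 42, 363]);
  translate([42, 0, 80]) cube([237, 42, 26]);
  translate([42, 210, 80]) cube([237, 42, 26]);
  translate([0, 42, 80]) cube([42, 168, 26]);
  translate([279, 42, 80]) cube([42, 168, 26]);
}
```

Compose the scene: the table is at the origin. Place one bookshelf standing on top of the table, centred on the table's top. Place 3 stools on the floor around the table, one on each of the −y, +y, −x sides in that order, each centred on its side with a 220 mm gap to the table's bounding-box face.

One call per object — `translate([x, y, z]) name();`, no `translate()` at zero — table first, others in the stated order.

table();
translate([53, 289, 709]) bookshelf();
translate([465, -472, 0]) stool();
translate([465, 1184, 0]) stool();
translate([-541, 356, 0]) stool();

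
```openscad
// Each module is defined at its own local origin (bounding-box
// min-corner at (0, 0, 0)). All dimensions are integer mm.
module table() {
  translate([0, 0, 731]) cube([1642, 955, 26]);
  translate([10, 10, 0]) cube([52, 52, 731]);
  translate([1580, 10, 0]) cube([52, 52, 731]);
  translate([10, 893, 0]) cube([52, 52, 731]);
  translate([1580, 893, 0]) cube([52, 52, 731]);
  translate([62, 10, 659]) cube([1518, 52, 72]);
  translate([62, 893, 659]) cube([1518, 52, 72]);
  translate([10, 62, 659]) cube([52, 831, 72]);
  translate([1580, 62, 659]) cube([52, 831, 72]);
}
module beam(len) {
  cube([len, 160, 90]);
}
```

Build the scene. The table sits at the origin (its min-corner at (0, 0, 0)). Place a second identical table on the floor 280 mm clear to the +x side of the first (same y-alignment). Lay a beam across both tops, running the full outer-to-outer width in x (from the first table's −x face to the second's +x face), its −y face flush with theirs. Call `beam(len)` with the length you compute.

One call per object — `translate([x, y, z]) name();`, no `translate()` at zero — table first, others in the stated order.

table();
translate([1922, 0, 0]) table();
translate([0, 0, 757]) beam(3564);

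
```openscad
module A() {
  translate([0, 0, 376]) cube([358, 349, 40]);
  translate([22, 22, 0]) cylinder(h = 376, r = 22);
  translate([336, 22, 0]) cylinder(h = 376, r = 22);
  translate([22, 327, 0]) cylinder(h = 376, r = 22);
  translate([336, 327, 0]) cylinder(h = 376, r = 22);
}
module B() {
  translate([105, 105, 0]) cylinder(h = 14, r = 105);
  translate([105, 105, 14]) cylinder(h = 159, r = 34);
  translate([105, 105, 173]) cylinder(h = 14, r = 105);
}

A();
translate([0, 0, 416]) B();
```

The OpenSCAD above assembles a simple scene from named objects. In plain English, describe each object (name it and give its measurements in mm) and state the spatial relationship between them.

A is a four-legged stool. The seat is 358×349 mm, 40 mm thick, top at z = 416 mm. It stands on four round legs, each 44 mm in diameter, from z = 0 to the seat underside, each leg's axis is inset half a diameter from the nearest pair of seat edges (so the leg's bounding box is flush with the corner).

B is a spool: two coaxial disc flanges of radius 105 mm and thickness 14 mm, joined by a core cylinder of radius 34 mm and height 159 mm. The lower flange rests on z = 0 and the three cylinders share a vertical axis.

The spool is on top of the stool.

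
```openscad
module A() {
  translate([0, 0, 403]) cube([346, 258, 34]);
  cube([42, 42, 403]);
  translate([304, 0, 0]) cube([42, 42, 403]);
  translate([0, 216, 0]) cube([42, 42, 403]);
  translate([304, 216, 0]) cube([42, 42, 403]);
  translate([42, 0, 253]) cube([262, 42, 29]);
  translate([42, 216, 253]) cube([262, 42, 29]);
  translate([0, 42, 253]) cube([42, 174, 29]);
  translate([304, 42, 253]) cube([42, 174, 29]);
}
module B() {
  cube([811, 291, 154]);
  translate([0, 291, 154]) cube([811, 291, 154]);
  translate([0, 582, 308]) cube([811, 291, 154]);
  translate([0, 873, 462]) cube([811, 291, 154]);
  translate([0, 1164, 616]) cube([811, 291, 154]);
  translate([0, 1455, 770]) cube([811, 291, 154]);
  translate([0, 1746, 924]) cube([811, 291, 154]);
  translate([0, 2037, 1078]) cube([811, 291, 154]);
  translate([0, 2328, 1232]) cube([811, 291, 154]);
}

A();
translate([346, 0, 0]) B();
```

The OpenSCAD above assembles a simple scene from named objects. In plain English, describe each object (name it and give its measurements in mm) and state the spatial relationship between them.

A is a four-legged stool. The seat is a 346×258×34 mm slab whose top surface is at z = 437 mm; four square legs, each 42×42 mm in cross-section, run from the floor (z = 0) to the underside of the seat, each flush with a corner of the seat. Four stretchers, 42 mm wide and 29 mm tall, connect adjacent legs with their undersides at z = 253 mm, each running between the inner faces of the legs it joins and aligned with the legs' outer faces on the other axis.

B is a straight staircase of 9 solid steps. Each step is 811 mm wide (x), 291 mm deep (y, the going) and 154 mm tall (the rise). The first step rests on the floor; each subsequent step sits one going further in +y and one rise higher in +z, directly behind and above the previous step with no overlap.

The staircase is against the stool's +x side, with their −y faces flush.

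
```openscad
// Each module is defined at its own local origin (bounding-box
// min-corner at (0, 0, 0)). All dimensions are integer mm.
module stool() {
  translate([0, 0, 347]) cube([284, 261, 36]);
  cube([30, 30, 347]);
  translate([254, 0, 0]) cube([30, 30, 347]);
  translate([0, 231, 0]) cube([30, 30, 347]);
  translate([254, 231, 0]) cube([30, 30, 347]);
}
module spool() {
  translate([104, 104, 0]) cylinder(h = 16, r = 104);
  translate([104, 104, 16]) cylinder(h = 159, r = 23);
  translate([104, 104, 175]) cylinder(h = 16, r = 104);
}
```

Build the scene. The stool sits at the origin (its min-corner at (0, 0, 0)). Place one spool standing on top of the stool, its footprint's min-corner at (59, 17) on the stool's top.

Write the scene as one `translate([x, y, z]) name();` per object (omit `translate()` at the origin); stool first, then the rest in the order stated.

stool();
translate([59, 17, 383]) spool();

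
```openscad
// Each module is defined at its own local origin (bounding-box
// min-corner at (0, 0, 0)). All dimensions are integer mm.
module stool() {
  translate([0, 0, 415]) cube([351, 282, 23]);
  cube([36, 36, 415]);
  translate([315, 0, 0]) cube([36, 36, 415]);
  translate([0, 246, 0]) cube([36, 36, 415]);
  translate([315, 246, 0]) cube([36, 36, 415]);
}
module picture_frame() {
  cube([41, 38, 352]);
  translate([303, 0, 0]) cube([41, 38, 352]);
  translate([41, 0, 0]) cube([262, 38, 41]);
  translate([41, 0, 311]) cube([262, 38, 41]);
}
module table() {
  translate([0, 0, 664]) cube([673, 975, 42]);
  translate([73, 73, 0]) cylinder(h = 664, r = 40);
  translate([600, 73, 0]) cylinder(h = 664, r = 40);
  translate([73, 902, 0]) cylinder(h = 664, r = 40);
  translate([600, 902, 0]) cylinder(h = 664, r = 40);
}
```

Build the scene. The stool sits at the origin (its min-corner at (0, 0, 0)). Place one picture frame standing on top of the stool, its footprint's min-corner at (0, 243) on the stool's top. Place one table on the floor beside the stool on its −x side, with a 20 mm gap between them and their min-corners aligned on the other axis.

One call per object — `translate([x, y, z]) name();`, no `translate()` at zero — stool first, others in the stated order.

stool();
translate([0, 243, 438]) picture_frame();
translate([-693, 0, 0]) table();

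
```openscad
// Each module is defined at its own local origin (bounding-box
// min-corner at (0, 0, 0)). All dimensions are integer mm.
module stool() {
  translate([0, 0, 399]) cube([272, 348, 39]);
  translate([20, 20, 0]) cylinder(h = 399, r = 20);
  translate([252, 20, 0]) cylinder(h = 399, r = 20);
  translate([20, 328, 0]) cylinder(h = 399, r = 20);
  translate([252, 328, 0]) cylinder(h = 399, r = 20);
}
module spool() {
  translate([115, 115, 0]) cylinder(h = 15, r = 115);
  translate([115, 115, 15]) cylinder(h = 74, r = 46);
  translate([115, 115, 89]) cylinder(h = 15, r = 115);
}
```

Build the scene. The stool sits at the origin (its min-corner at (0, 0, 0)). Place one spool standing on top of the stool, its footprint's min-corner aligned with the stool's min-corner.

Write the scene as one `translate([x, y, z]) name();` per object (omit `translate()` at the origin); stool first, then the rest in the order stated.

stool();
translate([0, 0, 438]) spool();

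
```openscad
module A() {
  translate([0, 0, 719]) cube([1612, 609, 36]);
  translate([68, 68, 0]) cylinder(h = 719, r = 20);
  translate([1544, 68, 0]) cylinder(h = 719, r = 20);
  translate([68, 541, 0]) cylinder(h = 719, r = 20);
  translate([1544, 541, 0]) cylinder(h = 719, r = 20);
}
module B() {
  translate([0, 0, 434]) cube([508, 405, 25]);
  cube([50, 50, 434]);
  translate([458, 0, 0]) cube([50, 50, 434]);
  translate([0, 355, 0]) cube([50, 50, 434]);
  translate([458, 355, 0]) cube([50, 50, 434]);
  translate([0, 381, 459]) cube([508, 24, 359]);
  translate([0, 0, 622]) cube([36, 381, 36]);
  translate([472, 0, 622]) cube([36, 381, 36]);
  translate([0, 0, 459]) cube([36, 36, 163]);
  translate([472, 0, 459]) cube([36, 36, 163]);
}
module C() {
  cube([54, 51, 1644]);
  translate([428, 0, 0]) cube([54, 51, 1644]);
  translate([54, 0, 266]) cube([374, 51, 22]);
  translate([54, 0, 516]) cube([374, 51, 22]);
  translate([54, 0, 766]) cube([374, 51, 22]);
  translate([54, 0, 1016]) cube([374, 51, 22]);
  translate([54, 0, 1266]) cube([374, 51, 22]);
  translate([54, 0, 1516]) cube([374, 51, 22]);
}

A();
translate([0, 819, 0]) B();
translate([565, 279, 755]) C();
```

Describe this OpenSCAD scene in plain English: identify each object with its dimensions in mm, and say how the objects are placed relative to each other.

A is a table with a 1612×609 mm rectangular top, 36 mm thick, top surface at z = 755 mm, supported by four round legs of 40 mm diameter, each leg's bounding box inset 48 mm from the nearest pair of top edges, running from the floor.

B is a chair: 508×405 mm seat, 25 mm thick, top at z = 459 mm, on four 50 mm square corner legs flush with the seat edges. A 24 mm thick backrest slab spans the full seat width, extending 359 mm above the seat top, its back face flush with the seat's +y edge. Two armrests of 36×36 mm section run along each side from the seat's front edge to the front of the backrest, top faces 199 mm above the seat top and outer faces flush with the seat's x-edges; a 36×36 mm post under the front of each armrest stands on the seat at the front corner.

C is a straight ladder. Two 54×51 mm vertical rails, 1644 mm tall, stand 482 mm apart (outside-to-outside) with their front faces coplanar on the −y side. 6 rungs, each 51 mm deep and 22 mm tall, span between the inner faces of the rails, front faces flush with the rails. The lowest rung's underside is at z = 266 mm and rungs are spaced 250 mm apart (underside to underside).

The chair is on the floor beside the table on its +y side. The ladder is on top of the table, centred.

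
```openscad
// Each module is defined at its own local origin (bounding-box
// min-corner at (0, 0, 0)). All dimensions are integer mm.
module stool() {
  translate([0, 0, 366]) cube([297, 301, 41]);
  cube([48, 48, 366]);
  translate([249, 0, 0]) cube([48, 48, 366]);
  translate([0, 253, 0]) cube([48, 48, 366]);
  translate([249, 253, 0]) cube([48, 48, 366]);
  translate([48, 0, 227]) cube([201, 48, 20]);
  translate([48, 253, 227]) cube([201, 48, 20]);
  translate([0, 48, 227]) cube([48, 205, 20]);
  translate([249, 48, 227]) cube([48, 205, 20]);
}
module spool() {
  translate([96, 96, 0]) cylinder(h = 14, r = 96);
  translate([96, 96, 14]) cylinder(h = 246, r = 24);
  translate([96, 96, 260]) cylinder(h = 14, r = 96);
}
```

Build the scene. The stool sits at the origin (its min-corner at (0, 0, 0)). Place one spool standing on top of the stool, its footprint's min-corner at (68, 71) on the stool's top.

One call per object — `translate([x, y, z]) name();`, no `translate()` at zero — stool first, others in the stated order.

stool();
translate([68, 71, 407]) spool();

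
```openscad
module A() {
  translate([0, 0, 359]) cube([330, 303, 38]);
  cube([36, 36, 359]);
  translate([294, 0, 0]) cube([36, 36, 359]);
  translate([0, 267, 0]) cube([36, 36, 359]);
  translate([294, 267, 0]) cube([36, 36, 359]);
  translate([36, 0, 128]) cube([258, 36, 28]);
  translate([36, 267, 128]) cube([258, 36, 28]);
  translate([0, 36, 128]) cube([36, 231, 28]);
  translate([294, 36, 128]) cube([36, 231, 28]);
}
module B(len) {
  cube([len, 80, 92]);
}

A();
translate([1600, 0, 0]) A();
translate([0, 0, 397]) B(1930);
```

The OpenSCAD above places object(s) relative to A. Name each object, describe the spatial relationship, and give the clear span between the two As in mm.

Second stool starts at x = 1600; first ends at x = 330; clear span = 1600 − 330 = 1270 mm.

A is a stool. B is a beam. A beam spans the tops of two stools. The clear span between the two stools is 1270 mm.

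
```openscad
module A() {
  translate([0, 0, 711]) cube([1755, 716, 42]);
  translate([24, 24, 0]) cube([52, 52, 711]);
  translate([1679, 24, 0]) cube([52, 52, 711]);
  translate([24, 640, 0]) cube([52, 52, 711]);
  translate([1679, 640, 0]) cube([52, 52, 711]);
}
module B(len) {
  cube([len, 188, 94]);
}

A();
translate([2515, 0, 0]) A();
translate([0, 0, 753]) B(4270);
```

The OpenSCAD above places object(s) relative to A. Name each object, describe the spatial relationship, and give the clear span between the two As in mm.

A is a table. B is a beam. A beam spans the tops of two tables. The clear span between the two tables is 760 mm.

Second table starts at x = 2515; first ends at x = 1755; clear span = 2515 − 1755 = 760 mm.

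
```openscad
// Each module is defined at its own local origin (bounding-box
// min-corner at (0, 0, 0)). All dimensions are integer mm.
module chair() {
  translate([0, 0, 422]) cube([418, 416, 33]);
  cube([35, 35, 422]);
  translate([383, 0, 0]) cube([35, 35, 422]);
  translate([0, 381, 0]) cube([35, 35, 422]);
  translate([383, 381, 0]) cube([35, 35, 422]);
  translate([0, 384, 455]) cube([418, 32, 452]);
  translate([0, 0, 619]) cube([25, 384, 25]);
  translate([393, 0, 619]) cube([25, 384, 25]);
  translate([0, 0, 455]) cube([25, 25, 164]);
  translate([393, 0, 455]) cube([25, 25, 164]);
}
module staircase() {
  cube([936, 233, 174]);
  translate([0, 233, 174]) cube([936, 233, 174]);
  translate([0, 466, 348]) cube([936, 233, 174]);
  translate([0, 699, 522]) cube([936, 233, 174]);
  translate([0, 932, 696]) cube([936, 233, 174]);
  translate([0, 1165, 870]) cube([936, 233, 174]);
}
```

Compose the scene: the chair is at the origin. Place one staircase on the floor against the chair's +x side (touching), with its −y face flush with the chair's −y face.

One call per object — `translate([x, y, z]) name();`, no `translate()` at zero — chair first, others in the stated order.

chair();
translate([418, 0, 0]) staircase();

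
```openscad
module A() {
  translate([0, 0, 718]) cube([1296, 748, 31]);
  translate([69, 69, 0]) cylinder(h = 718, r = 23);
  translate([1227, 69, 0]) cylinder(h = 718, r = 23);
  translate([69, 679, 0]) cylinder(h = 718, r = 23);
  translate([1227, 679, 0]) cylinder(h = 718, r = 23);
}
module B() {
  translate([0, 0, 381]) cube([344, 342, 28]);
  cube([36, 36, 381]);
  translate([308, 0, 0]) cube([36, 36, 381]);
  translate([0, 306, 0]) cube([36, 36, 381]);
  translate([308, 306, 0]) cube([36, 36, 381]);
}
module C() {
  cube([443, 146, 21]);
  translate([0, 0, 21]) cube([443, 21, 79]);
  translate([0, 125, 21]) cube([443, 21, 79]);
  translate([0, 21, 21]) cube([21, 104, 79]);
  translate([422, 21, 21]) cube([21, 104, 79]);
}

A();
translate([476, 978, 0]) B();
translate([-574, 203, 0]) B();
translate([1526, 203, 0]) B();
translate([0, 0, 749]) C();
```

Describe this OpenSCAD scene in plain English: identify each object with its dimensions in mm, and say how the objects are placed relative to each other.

A is a table: top 1296 mm (x) × 748 mm (y), 31 mm thick, upper face at z = 749 mm, on four round legs of 46 mm diameter, each leg's bounding box inset 46 mm from the nearest pair of top edges, running from z = 0 to the bottom of the top.

B is a simple wooden stool: a rectangular seat 344 mm (x) by 342 mm (y), 28 mm thick, top face at z = 409 mm, on four square legs, each 36×36 mm in cross-section. The legs rest on z = 0, each flush with a corner of the seat.

C is an open-topped rectangular box: outside dimensions 443×146×100 mm, with a uniform wall and base thickness of 21 mm. The base is a full 443×146 slab on the floor; four walls sit on top of the base. The front and back walls (the −y and +y sides) span the full width; the two side walls fit between them.

Three stools sit around the table at the +y, −x, +x sides. The open box is on top of the table.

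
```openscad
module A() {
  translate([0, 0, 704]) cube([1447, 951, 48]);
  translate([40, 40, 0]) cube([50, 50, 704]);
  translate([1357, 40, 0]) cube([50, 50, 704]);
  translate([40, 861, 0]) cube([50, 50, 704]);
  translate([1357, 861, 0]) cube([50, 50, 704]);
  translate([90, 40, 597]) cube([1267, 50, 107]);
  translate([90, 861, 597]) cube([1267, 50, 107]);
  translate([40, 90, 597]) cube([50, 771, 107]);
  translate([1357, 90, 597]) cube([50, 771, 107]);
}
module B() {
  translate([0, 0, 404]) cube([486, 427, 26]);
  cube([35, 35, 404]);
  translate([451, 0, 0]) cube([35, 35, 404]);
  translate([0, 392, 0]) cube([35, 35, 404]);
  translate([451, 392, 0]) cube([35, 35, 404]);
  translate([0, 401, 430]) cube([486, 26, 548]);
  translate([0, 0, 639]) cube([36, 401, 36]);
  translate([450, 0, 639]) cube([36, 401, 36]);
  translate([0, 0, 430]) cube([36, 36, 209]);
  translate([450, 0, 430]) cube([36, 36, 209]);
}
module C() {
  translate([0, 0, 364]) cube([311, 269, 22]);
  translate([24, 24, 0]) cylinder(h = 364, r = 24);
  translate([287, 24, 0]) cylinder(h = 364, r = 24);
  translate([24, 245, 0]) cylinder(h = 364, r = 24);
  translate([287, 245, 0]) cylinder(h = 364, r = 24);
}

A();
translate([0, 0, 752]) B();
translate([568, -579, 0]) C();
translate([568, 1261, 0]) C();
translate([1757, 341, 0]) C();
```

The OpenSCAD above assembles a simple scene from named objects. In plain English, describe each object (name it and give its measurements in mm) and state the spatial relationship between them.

A is a table with a 1447×951 mm rectangular top, 48 mm thick, top surface at z = 752 mm, supported by four 50×50 mm square legs, each inset 40 mm from the nearest pair of top edges, running from the floor. Four apron rails, 50 mm thick and 107 mm tall, run between adjacent legs with their top edges flush with the underside of the top and their outer faces flush with the legs' outer faces.

B is a chair. The seat is a 486×427×26 mm slab with its top at z = 430 mm, on four 35×35 mm corner legs (flush with the seat edges, standing on z = 0). A flat backrest 26 mm thick, 548 mm tall, spans the full seat width and rises from the seat top along its +y edge, rear face flush with the rear of the seat. Two armrests of 36×36 mm section run along each side from the seat's front edge to the front of the backrest, top faces 245 mm above the seat top and outer faces flush with the seat's x-edges; a 36×36 mm post under the front of each armrest stands on the seat at the front corner.

C is a four-legged stool. The seat is 311×269 mm, 22 mm thick, top at z = 386 mm. It stands on four round legs, each 48 mm in diameter, from z = 0 to the seat underside, each leg's axis is inset half a diameter from the nearest pair of seat edges (so the leg's bounding box is flush with the corner).

The chair is on top of the table. Three stools sit around the table at the −y, +y, +x sides.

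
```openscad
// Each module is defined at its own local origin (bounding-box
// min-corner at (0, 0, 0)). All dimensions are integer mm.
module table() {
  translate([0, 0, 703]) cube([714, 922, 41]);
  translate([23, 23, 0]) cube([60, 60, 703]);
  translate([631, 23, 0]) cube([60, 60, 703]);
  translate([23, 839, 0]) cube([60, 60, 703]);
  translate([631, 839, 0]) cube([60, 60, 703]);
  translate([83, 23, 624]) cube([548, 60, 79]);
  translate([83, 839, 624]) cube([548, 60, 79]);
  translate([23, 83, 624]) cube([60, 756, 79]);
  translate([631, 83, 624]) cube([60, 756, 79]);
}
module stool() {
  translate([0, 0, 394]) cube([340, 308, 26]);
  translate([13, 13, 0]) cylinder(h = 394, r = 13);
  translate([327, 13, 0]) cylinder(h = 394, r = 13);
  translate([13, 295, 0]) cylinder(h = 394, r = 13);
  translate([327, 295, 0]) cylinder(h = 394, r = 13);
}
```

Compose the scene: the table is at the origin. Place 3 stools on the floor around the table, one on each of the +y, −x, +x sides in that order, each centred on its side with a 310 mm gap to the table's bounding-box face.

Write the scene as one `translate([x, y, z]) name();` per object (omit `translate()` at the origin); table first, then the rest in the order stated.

table();
translate([187, 1232, 0]) stool();
translate([-650, 307, 0]) stool();
translate([1024, 307, 0]) stool();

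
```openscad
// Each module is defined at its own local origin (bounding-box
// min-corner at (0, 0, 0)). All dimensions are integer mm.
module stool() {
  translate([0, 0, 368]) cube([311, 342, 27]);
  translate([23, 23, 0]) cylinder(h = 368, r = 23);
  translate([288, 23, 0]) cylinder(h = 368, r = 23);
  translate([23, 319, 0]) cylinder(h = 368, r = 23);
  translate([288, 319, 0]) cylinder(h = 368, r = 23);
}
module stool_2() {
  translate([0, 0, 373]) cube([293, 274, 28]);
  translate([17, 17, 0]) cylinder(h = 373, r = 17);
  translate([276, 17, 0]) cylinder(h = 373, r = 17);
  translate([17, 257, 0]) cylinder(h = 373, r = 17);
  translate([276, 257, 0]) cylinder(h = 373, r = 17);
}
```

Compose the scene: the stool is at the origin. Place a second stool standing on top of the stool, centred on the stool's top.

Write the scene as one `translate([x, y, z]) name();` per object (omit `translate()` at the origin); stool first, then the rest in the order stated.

stool();
translate([9, 34, 395]) stool_2();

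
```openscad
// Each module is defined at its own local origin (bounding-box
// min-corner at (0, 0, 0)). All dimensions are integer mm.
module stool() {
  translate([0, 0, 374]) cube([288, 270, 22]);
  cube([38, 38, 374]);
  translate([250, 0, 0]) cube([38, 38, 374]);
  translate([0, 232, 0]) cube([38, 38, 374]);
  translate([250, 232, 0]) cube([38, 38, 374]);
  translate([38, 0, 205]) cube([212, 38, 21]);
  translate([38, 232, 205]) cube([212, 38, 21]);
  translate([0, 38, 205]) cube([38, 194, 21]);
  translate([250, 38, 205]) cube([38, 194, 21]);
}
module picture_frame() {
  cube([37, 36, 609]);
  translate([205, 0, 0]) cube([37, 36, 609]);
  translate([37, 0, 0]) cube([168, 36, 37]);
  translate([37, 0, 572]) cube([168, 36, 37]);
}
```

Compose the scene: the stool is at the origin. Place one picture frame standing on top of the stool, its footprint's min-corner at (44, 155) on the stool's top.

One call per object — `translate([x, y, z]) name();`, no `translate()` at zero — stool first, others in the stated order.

stool();
translate([44, 155, 396]) picture_frame();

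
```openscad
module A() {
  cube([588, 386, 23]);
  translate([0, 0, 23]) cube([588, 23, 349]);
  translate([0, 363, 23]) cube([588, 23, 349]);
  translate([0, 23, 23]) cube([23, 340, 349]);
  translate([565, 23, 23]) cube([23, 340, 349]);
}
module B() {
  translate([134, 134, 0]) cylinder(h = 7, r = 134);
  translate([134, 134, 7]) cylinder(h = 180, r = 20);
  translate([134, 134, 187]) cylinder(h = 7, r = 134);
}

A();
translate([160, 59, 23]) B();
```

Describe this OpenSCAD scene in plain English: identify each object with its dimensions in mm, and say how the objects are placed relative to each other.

A is an open storage box with external size 588×386×372 mm and wall thickness 23 mm (the base is also 23 mm thick). The base covers the whole footprint; the four walls stand on the base, with the y-facing walls full-width and the x-facing walls fitting between their inner faces.

B is a spool: two coaxial disc flanges of radius 134 mm and thickness 7 mm, joined by a core cylinder of radius 20 mm and height 180 mm. The lower flange rests on z = 0 and the three cylinders share a vertical axis.

The spool sits inside the open box, centred.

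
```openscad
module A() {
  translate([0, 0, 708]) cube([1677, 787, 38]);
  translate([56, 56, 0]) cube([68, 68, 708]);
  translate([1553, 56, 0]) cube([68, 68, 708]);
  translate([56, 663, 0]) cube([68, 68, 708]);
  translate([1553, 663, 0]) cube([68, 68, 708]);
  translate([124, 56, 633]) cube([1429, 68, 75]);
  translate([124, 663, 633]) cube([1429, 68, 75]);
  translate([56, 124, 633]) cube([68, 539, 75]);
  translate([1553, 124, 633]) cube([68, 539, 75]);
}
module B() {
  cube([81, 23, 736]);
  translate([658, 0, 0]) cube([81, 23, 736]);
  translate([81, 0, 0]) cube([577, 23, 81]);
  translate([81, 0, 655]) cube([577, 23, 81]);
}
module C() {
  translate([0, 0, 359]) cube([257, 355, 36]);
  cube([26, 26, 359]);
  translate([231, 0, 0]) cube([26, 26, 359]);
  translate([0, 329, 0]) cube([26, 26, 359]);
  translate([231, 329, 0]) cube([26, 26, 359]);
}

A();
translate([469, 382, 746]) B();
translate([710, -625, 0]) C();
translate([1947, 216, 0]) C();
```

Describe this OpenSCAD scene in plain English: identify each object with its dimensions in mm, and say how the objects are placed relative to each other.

A is a rectangular dining table. The top is 1677×787×38 mm with its upper surface at z = 746 mm. It stands on four 68×68 mm square legs, each inset 56 mm from the nearest pair of top edges, running from the floor to the underside of the top. Four apron rails, 68 mm thick and 75 mm tall, run between adjacent legs with their top edges flush with the underside of the top and their outer faces flush with the legs' outer faces.

B is a picture frame with a 577×574 mm rectangular opening (x by z) and a uniform 81 mm border on every side. Frame depth is 23 mm along y. It is built from two vertical stiles running the full outside height and two horizontal rails spanning the gap between the stiles.

C is a four-legged stool. The seat is 257×355 mm, 36 mm thick, top at z = 395 mm. It stands on four square legs, each 26×26 mm in cross-section, from z = 0 to the seat underside, each flush with a corner of the seat.

The picture frame is on top of the table, centred. Two stools sit around the table at the −y, +x sides.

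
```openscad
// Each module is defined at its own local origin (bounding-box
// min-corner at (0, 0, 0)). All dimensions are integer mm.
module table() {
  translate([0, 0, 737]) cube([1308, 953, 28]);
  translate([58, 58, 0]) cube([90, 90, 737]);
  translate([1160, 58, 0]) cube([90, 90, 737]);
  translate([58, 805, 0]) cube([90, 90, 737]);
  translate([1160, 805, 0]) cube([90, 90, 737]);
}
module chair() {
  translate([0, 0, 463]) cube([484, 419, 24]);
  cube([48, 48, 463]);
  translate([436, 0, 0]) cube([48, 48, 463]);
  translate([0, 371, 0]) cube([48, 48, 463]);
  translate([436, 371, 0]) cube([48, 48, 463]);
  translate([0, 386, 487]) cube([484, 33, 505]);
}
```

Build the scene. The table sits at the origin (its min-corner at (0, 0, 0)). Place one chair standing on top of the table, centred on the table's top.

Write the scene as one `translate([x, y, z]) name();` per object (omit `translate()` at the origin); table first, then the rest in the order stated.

table();
translate([412, 267, 765]) chair();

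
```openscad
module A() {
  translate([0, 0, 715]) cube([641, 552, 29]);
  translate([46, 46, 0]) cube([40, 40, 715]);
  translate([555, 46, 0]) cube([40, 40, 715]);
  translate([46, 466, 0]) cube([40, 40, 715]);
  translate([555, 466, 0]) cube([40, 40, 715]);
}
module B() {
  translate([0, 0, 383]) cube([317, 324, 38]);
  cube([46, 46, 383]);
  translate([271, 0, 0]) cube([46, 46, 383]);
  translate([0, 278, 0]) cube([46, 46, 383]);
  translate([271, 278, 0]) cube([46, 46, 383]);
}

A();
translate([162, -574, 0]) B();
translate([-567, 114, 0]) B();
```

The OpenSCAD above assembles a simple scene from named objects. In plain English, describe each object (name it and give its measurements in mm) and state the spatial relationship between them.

A is a table: top 641 mm (x) × 552 mm (y), 29 mm thick, upper face at z = 744 mm, on four 40×40 mm square legs, each inset 46 mm from the nearest pair of top edges, running from z = 0 to the bottom of the top.

B is a four-legged stool. The seat is a 317×324×38 mm slab whose top surface is at z = 421 mm; four square legs, each 46×46 mm in cross-section, run from the floor (z = 0) to the underside of the seat, each flush with a corner of the seat.

Two stools sit around the table at the −y, −x sides.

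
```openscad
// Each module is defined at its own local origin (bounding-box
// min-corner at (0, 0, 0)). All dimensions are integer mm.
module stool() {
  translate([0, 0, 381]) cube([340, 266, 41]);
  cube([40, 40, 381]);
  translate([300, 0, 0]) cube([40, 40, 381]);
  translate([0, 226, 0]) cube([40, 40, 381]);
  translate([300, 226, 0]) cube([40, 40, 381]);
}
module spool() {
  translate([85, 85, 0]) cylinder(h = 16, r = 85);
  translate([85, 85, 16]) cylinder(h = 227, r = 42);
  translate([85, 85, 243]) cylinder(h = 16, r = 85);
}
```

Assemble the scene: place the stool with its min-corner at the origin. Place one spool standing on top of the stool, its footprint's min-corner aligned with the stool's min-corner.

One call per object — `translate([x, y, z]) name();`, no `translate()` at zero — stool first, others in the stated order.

stool();
translate([0, 0, 422]) spool();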